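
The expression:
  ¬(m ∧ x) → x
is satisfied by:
  {x: True}


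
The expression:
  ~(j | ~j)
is never true.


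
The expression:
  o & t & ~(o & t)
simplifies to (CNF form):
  False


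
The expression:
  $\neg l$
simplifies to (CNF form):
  $\neg l$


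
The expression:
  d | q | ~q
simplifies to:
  True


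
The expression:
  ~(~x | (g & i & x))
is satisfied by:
  {x: True, g: False, i: False}
  {x: True, i: True, g: False}
  {x: True, g: True, i: False}


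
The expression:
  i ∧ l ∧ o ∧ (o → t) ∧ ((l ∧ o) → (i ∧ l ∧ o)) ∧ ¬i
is never true.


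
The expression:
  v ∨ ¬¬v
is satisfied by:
  {v: True}


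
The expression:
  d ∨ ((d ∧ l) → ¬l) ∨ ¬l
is always true.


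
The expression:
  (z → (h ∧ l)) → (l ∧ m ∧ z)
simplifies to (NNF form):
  z ∧ (m ∨ ¬h ∨ ¬l)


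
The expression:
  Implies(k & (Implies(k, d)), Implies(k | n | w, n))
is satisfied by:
  {n: True, k: False, d: False}
  {k: False, d: False, n: False}
  {n: True, d: True, k: False}
  {d: True, k: False, n: False}
  {n: True, k: True, d: False}
  {k: True, n: False, d: False}
  {n: True, d: True, k: True}


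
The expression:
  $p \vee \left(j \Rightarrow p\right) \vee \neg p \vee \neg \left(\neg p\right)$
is always true.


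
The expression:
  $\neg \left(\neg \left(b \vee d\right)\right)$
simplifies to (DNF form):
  $b \vee d$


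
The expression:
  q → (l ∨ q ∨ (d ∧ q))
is always true.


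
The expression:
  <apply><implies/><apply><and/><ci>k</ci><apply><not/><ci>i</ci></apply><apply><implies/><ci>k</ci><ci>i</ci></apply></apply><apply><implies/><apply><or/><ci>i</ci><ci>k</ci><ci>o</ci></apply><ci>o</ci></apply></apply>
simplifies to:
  <true/>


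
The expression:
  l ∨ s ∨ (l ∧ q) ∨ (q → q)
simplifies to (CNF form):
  True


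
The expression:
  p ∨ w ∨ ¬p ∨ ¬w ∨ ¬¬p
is always true.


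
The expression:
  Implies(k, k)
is always true.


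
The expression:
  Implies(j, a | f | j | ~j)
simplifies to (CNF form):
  True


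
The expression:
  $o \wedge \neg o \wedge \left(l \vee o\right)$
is never true.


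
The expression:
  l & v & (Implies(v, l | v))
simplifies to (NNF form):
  l & v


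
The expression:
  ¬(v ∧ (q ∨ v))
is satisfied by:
  {v: False}


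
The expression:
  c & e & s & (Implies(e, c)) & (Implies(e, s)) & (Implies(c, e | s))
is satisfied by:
  {c: True, e: True, s: True}


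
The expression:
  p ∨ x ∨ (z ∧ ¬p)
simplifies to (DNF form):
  p ∨ x ∨ z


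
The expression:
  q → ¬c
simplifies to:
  ¬c ∨ ¬q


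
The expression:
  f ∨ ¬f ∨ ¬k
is always true.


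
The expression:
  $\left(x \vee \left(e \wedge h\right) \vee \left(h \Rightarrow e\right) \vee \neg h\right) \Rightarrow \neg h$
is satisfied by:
  {e: False, h: False, x: False}
  {x: True, e: False, h: False}
  {e: True, x: False, h: False}
  {x: True, e: True, h: False}
  {h: True, x: False, e: False}


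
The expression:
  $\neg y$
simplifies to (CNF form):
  $\neg y$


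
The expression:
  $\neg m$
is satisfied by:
  {m: False}


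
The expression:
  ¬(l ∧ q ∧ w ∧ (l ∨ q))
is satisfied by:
  {l: False, q: False, w: False}
  {w: True, l: False, q: False}
  {q: True, l: False, w: False}
  {w: True, q: True, l: False}
  {l: True, w: False, q: False}
  {w: True, l: True, q: False}
  {q: True, l: True, w: False}


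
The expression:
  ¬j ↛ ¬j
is never true.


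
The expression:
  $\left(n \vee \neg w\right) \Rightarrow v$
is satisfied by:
  {v: True, w: True, n: False}
  {v: True, n: False, w: False}
  {v: True, w: True, n: True}
  {v: True, n: True, w: False}
  {w: True, n: False, v: False}


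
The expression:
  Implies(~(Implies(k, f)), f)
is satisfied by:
  {f: True, k: False}
  {k: False, f: False}
  {k: True, f: True}


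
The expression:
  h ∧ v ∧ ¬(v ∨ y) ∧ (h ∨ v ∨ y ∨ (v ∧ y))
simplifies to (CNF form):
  False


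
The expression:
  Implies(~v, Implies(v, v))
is always true.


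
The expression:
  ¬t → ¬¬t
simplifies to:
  t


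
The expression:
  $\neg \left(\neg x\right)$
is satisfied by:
  {x: True}


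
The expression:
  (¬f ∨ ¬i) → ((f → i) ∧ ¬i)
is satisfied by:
  {f: False, i: False}
  {i: True, f: True}


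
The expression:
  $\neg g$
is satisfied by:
  {g: False}


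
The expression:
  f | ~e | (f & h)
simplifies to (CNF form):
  f | ~e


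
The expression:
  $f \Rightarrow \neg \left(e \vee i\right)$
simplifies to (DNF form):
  $\left(\neg e \wedge \neg i\right) \vee \neg f$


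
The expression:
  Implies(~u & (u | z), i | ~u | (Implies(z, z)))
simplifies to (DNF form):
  True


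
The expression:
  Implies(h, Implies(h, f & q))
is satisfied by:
  {f: True, q: True, h: False}
  {f: True, q: False, h: False}
  {q: True, f: False, h: False}
  {f: False, q: False, h: False}
  {h: True, f: True, q: True}


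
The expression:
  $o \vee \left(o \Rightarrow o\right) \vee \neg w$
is always true.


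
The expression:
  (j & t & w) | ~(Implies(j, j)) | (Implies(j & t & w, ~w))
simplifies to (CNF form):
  True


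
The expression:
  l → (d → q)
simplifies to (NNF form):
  q ∨ ¬d ∨ ¬l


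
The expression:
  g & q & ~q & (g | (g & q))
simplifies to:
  False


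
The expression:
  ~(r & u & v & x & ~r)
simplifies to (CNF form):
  True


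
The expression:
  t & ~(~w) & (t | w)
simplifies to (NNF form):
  t & w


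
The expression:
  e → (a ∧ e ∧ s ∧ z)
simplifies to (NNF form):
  (a ∧ s ∧ z) ∨ ¬e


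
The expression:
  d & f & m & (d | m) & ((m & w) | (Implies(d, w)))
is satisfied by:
  {m: True, w: True, d: True, f: True}


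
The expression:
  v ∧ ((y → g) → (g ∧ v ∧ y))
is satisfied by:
  {y: True, v: True}


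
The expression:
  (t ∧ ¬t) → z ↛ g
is always true.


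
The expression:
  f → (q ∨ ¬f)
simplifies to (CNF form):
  q ∨ ¬f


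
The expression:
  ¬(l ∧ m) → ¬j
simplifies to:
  (l ∧ m) ∨ ¬j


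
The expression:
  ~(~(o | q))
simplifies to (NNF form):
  o | q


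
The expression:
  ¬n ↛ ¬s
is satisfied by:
  {s: True, n: False}


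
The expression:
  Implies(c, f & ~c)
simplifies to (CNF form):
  ~c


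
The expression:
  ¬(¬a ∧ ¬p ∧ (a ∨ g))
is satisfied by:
  {a: True, p: True, g: False}
  {a: True, g: False, p: False}
  {p: True, g: False, a: False}
  {p: False, g: False, a: False}
  {a: True, p: True, g: True}
  {a: True, g: True, p: False}
  {p: True, g: True, a: False}


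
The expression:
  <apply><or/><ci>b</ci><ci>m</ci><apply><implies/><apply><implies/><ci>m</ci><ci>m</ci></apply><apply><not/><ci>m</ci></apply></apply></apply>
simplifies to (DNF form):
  <true/>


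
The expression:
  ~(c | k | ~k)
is never true.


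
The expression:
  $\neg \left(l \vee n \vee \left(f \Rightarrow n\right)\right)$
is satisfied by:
  {f: True, n: False, l: False}


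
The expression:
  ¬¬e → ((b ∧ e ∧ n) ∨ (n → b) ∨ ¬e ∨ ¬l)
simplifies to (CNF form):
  b ∨ ¬e ∨ ¬l ∨ ¬n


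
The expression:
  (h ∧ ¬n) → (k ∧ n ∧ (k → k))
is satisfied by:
  {n: True, h: False}
  {h: False, n: False}
  {h: True, n: True}


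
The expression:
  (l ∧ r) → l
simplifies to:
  True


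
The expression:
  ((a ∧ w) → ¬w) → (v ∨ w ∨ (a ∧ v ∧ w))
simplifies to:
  v ∨ w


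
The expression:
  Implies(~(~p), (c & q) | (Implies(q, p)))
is always true.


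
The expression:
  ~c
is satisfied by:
  {c: False}


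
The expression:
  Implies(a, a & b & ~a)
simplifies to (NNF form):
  ~a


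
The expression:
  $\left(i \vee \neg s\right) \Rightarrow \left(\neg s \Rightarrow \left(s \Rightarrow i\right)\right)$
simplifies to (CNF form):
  $\text{True}$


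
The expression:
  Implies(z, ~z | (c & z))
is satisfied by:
  {c: True, z: False}
  {z: False, c: False}
  {z: True, c: True}


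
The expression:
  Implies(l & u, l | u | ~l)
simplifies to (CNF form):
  True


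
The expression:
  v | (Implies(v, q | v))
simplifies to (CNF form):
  True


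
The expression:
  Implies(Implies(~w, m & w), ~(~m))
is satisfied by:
  {m: True, w: False}
  {w: False, m: False}
  {w: True, m: True}


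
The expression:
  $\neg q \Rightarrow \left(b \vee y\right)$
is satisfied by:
  {y: True, b: True, q: True}
  {y: True, b: True, q: False}
  {y: True, q: True, b: False}
  {y: True, q: False, b: False}
  {b: True, q: True, y: False}
  {b: True, q: False, y: False}
  {q: True, b: False, y: False}


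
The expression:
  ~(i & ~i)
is always true.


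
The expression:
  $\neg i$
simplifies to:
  $\neg i$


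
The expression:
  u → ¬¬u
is always true.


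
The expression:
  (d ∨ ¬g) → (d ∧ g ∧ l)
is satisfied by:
  {g: True, l: True, d: False}
  {g: True, l: False, d: False}
  {g: True, d: True, l: True}


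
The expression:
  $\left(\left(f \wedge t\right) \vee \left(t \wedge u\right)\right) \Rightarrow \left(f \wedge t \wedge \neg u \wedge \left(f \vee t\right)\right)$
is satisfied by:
  {u: False, t: False}
  {t: True, u: False}
  {u: True, t: False}


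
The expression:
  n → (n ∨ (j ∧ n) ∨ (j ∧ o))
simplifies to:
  True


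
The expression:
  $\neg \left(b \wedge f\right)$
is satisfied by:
  {b: False, f: False}
  {f: True, b: False}
  {b: True, f: False}


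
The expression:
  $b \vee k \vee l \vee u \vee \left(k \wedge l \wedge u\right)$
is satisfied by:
  {b: True, k: True, l: True, u: True}
  {b: True, k: True, l: True, u: False}
  {b: True, k: True, u: True, l: False}
  {b: True, k: True, u: False, l: False}
  {b: True, l: True, u: True, k: False}
  {b: True, l: True, u: False, k: False}
  {b: True, l: False, u: True, k: False}
  {b: True, l: False, u: False, k: False}
  {k: True, l: True, u: True, b: False}
  {k: True, l: True, u: False, b: False}
  {k: True, u: True, l: False, b: False}
  {k: True, u: False, l: False, b: False}
  {l: True, u: True, k: False, b: False}
  {l: True, k: False, u: False, b: False}
  {u: True, k: False, l: False, b: False}


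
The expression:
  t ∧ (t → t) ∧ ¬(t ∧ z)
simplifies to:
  t ∧ ¬z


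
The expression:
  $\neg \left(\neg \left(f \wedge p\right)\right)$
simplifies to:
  $f \wedge p$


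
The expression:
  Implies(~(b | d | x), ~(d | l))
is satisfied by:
  {x: True, b: True, d: True, l: False}
  {x: True, b: True, l: False, d: False}
  {x: True, d: True, l: False, b: False}
  {x: True, l: False, d: False, b: False}
  {b: True, d: True, l: False, x: False}
  {b: True, l: False, d: False, x: False}
  {d: True, b: False, l: False, x: False}
  {b: False, l: False, d: False, x: False}
  {b: True, x: True, l: True, d: True}
  {b: True, x: True, l: True, d: False}
  {x: True, l: True, d: True, b: False}
  {x: True, l: True, b: False, d: False}
  {d: True, l: True, b: True, x: False}
  {l: True, b: True, x: False, d: False}
  {l: True, d: True, x: False, b: False}


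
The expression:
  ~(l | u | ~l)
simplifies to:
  False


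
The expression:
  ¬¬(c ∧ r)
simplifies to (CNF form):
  c ∧ r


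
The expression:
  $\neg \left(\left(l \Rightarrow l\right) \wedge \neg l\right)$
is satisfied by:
  {l: True}


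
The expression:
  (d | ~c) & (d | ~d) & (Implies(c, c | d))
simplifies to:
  d | ~c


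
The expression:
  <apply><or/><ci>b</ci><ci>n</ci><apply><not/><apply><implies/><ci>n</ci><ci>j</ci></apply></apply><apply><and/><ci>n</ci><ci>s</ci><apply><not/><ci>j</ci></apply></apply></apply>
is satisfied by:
  {n: True, b: True}
  {n: True, b: False}
  {b: True, n: False}


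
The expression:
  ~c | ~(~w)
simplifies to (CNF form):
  w | ~c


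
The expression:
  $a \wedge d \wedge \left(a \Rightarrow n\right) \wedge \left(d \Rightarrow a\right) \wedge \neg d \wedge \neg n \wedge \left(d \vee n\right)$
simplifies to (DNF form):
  $\text{False}$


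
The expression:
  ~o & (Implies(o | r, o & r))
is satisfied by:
  {o: False, r: False}


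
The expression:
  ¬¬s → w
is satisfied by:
  {w: True, s: False}
  {s: False, w: False}
  {s: True, w: True}


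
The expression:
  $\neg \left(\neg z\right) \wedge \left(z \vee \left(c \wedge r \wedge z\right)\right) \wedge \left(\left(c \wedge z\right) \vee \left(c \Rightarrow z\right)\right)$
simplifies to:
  $z$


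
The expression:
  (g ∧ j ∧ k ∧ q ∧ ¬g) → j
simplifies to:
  True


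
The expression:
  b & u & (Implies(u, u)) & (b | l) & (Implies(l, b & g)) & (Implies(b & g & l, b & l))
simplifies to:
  b & u & (g | ~l)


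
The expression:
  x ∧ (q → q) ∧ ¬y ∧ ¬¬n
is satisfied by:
  {x: True, n: True, y: False}


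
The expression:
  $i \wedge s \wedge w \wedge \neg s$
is never true.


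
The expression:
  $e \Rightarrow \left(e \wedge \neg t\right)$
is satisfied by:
  {e: False, t: False}
  {t: True, e: False}
  {e: True, t: False}


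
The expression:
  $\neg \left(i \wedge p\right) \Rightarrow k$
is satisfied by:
  {i: True, k: True, p: True}
  {i: True, k: True, p: False}
  {k: True, p: True, i: False}
  {k: True, p: False, i: False}
  {i: True, p: True, k: False}


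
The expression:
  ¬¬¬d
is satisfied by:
  {d: False}


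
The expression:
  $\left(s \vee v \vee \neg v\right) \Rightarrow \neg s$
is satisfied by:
  {s: False}


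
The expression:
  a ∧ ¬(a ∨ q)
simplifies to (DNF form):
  False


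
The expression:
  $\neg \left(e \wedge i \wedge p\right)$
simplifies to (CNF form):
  $\neg e \vee \neg i \vee \neg p$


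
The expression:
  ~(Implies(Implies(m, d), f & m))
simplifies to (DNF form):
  ~m | (d & ~f)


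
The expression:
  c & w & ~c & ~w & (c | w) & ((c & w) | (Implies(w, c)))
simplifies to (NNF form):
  False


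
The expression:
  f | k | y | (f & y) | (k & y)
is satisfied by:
  {y: True, k: True, f: True}
  {y: True, k: True, f: False}
  {y: True, f: True, k: False}
  {y: True, f: False, k: False}
  {k: True, f: True, y: False}
  {k: True, f: False, y: False}
  {f: True, k: False, y: False}


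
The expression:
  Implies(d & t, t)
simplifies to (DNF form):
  True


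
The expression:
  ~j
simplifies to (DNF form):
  ~j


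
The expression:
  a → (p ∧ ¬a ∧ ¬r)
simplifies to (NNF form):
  ¬a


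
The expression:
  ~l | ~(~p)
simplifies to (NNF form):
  p | ~l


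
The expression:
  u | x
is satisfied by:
  {x: True, u: True}
  {x: True, u: False}
  {u: True, x: False}


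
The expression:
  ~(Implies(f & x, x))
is never true.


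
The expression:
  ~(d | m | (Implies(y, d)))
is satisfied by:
  {y: True, d: False, m: False}


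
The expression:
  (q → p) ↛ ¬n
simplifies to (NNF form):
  n ∧ (p ∨ ¬q)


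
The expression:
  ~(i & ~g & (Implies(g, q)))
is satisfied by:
  {g: True, i: False}
  {i: False, g: False}
  {i: True, g: True}


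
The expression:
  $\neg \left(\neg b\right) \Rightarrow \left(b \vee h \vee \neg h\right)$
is always true.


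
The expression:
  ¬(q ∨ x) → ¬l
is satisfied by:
  {x: True, q: True, l: False}
  {x: True, l: False, q: False}
  {q: True, l: False, x: False}
  {q: False, l: False, x: False}
  {x: True, q: True, l: True}
  {x: True, l: True, q: False}
  {q: True, l: True, x: False}


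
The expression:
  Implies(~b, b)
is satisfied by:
  {b: True}


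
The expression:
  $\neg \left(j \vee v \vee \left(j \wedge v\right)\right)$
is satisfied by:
  {v: False, j: False}


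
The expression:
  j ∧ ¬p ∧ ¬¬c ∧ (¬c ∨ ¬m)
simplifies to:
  c ∧ j ∧ ¬m ∧ ¬p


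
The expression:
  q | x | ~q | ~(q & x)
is always true.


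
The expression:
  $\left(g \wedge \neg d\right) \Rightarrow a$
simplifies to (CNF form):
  $a \vee d \vee \neg g$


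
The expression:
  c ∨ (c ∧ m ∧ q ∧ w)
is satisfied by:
  {c: True}


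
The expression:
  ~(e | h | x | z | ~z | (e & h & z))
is never true.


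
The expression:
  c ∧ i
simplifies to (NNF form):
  c ∧ i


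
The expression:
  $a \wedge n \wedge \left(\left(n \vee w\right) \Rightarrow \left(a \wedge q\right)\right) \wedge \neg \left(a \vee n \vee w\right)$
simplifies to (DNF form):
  $\text{False}$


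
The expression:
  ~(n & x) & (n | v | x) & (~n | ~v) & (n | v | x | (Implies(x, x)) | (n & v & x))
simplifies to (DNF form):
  (v & ~n) | (x & ~n) | (n & ~v & ~x)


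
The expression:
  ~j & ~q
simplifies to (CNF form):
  ~j & ~q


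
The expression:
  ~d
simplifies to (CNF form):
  ~d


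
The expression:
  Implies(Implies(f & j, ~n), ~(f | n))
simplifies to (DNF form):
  (n & ~n) | (f & j & n) | (~f & ~n) | (f & j & ~f) | (f & n & ~n) | (j & n & ~n) | (f & ~f & ~n) | (j & ~f & ~n)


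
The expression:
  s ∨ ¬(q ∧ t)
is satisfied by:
  {s: True, t: False, q: False}
  {s: False, t: False, q: False}
  {q: True, s: True, t: False}
  {q: True, s: False, t: False}
  {t: True, s: True, q: False}
  {t: True, s: False, q: False}
  {t: True, q: True, s: True}


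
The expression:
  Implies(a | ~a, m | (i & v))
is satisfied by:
  {m: True, v: True, i: True}
  {m: True, v: True, i: False}
  {m: True, i: True, v: False}
  {m: True, i: False, v: False}
  {v: True, i: True, m: False}


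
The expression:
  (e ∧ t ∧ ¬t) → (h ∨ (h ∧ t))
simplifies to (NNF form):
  True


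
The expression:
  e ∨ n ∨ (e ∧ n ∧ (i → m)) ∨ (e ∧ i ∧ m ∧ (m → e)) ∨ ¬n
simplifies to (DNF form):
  True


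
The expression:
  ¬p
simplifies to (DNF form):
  ¬p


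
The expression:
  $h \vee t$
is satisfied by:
  {t: True, h: True}
  {t: True, h: False}
  {h: True, t: False}


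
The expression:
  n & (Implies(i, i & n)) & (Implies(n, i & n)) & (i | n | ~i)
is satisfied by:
  {i: True, n: True}


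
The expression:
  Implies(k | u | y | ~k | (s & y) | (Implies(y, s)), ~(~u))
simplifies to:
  u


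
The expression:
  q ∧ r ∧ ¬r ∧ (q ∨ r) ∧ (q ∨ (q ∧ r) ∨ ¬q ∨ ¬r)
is never true.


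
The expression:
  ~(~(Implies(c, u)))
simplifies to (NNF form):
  u | ~c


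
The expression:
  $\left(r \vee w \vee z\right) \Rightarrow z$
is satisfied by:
  {z: True, r: False, w: False}
  {z: True, w: True, r: False}
  {z: True, r: True, w: False}
  {z: True, w: True, r: True}
  {w: False, r: False, z: False}


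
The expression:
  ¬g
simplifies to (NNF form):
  ¬g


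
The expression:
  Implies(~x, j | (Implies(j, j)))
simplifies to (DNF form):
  True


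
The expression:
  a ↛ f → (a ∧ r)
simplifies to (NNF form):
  f ∨ r ∨ ¬a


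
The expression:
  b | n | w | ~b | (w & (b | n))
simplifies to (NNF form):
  True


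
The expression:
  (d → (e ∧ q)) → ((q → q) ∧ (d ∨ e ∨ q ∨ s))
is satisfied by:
  {d: True, q: True, e: True, s: True}
  {d: True, q: True, e: True, s: False}
  {d: True, q: True, s: True, e: False}
  {d: True, q: True, s: False, e: False}
  {d: True, e: True, s: True, q: False}
  {d: True, e: True, s: False, q: False}
  {d: True, e: False, s: True, q: False}
  {d: True, e: False, s: False, q: False}
  {q: True, e: True, s: True, d: False}
  {q: True, e: True, s: False, d: False}
  {q: True, s: True, e: False, d: False}
  {q: True, s: False, e: False, d: False}
  {e: True, s: True, q: False, d: False}
  {e: True, q: False, s: False, d: False}
  {s: True, q: False, e: False, d: False}


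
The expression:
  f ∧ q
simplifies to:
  f ∧ q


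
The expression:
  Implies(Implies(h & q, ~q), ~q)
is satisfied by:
  {h: True, q: False}
  {q: False, h: False}
  {q: True, h: True}


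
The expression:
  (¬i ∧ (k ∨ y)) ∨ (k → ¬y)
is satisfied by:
  {k: False, y: False, i: False}
  {i: True, k: False, y: False}
  {y: True, k: False, i: False}
  {i: True, y: True, k: False}
  {k: True, i: False, y: False}
  {i: True, k: True, y: False}
  {y: True, k: True, i: False}


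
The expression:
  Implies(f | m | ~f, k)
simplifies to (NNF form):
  k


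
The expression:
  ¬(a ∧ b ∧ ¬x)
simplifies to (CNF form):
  x ∨ ¬a ∨ ¬b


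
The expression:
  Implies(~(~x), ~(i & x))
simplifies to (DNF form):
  ~i | ~x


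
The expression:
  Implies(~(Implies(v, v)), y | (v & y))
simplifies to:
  True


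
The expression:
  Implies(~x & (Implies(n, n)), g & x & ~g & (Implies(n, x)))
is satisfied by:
  {x: True}


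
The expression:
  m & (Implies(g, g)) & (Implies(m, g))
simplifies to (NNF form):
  g & m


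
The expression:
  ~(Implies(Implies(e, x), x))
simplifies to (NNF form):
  ~e & ~x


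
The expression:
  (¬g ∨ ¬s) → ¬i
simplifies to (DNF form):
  (g ∧ s) ∨ ¬i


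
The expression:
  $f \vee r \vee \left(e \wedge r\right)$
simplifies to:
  $f \vee r$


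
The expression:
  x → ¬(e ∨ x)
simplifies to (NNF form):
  ¬x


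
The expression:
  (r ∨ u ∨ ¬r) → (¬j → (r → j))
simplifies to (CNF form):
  j ∨ ¬r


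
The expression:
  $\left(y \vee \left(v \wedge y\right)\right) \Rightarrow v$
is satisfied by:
  {v: True, y: False}
  {y: False, v: False}
  {y: True, v: True}


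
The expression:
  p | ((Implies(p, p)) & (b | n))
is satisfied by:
  {n: True, b: True, p: True}
  {n: True, b: True, p: False}
  {n: True, p: True, b: False}
  {n: True, p: False, b: False}
  {b: True, p: True, n: False}
  {b: True, p: False, n: False}
  {p: True, b: False, n: False}


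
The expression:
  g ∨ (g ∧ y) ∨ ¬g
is always true.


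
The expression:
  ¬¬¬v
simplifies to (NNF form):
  ¬v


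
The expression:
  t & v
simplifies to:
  t & v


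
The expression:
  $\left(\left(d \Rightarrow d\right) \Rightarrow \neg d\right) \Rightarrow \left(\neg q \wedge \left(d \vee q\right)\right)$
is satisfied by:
  {d: True}


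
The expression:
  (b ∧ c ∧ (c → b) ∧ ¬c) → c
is always true.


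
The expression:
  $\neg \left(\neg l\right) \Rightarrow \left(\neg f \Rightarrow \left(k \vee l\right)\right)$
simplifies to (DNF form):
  $\text{True}$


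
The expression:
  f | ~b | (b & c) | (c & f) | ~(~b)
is always true.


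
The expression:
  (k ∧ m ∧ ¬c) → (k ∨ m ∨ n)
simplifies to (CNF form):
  True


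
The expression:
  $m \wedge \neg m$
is never true.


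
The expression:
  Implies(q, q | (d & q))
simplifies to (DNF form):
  True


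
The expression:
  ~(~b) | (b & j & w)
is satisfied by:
  {b: True}


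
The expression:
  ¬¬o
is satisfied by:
  {o: True}


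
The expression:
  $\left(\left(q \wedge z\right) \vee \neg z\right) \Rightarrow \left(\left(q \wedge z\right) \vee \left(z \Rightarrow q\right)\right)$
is always true.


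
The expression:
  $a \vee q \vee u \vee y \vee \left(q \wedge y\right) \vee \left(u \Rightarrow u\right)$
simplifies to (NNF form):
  $\text{True}$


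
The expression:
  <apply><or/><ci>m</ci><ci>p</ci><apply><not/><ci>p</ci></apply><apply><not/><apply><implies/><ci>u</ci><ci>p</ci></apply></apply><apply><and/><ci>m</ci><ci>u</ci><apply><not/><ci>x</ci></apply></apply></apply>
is always true.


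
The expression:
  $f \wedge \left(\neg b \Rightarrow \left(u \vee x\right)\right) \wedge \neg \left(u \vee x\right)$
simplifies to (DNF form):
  $b \wedge f \wedge \neg u \wedge \neg x$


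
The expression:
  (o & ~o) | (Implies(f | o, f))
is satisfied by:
  {f: True, o: False}
  {o: False, f: False}
  {o: True, f: True}


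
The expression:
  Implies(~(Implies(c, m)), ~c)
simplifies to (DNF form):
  m | ~c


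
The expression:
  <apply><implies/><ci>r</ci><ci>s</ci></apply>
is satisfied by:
  {s: True, r: False}
  {r: False, s: False}
  {r: True, s: True}


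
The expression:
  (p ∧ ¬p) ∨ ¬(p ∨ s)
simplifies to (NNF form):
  ¬p ∧ ¬s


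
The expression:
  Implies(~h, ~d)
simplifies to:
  h | ~d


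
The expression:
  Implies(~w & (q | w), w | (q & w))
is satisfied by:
  {w: True, q: False}
  {q: False, w: False}
  {q: True, w: True}


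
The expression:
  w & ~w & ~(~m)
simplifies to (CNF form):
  False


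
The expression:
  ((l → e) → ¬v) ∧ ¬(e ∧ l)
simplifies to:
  (l ∧ ¬e) ∨ (¬l ∧ ¬v)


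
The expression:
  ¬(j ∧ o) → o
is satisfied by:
  {o: True}


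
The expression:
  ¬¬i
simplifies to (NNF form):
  i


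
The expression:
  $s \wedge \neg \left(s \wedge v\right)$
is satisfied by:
  {s: True, v: False}


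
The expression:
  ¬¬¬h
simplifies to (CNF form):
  ¬h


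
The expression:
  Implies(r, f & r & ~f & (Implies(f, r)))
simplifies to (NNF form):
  ~r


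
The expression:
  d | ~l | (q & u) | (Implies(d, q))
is always true.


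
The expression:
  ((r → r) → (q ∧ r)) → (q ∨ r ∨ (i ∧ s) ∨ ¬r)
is always true.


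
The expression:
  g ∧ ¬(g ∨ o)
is never true.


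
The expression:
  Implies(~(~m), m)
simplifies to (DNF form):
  True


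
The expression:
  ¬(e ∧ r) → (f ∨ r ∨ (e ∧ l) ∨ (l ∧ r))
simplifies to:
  f ∨ r ∨ (e ∧ l)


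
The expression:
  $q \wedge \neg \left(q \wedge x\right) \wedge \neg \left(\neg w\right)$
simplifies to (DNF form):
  $q \wedge w \wedge \neg x$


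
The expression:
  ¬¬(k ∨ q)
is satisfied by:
  {k: True, q: True}
  {k: True, q: False}
  {q: True, k: False}


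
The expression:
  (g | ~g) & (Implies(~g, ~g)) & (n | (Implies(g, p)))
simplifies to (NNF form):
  n | p | ~g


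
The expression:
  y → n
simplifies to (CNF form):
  n ∨ ¬y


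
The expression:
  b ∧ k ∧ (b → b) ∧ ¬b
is never true.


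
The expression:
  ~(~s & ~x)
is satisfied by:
  {x: True, s: True}
  {x: True, s: False}
  {s: True, x: False}


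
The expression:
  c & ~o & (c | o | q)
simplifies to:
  c & ~o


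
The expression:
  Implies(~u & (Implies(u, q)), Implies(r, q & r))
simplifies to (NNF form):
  q | u | ~r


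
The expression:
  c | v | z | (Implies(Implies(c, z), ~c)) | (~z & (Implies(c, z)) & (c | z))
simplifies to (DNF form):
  True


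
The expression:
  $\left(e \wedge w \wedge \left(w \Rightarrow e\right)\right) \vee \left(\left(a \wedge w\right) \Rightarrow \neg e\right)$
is always true.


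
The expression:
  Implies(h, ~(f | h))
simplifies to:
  ~h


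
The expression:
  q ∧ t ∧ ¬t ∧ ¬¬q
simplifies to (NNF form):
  False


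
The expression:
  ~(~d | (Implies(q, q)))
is never true.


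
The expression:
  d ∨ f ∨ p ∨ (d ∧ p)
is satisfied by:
  {d: True, p: True, f: True}
  {d: True, p: True, f: False}
  {d: True, f: True, p: False}
  {d: True, f: False, p: False}
  {p: True, f: True, d: False}
  {p: True, f: False, d: False}
  {f: True, p: False, d: False}


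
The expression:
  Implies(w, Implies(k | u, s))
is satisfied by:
  {s: True, k: False, w: False, u: False}
  {s: True, u: True, k: False, w: False}
  {s: True, k: True, w: False, u: False}
  {s: True, u: True, k: True, w: False}
  {u: False, k: False, w: False, s: False}
  {u: True, k: False, w: False, s: False}
  {k: True, u: False, w: False, s: False}
  {u: True, k: True, w: False, s: False}
  {w: True, s: True, u: False, k: False}
  {u: True, w: True, s: True, k: False}
  {w: True, s: True, k: True, u: False}
  {u: True, w: True, s: True, k: True}
  {w: True, s: False, k: False, u: False}


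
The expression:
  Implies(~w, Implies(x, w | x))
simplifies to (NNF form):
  True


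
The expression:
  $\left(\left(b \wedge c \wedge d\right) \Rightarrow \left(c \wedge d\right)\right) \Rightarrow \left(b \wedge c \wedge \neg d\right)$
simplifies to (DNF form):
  $b \wedge c \wedge \neg d$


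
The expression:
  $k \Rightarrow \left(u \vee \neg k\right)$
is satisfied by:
  {u: True, k: False}
  {k: False, u: False}
  {k: True, u: True}


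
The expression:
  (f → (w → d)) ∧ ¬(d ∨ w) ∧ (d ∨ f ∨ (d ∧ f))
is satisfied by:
  {f: True, d: False, w: False}


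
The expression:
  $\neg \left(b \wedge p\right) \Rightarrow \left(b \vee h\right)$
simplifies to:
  $b \vee h$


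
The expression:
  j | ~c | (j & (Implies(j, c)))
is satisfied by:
  {j: True, c: False}
  {c: False, j: False}
  {c: True, j: True}


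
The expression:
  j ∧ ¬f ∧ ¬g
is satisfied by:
  {j: True, g: False, f: False}


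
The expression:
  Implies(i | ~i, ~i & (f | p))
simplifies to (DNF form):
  (f & ~i) | (p & ~i)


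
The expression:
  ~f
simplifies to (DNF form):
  ~f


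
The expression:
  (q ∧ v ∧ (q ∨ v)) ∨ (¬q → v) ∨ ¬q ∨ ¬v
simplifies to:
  True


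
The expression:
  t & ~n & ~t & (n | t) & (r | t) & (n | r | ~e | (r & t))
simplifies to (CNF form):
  False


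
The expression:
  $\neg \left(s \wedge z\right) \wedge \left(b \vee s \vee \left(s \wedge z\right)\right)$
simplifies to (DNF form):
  $\left(b \wedge \neg s\right) \vee \left(s \wedge \neg z\right)$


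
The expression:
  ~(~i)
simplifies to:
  i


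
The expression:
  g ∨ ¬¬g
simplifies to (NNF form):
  g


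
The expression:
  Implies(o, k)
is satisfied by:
  {k: True, o: False}
  {o: False, k: False}
  {o: True, k: True}


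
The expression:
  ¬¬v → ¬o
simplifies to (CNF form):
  ¬o ∨ ¬v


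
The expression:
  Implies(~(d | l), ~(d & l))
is always true.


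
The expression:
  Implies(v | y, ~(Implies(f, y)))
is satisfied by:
  {f: True, y: False, v: False}
  {f: False, y: False, v: False}
  {v: True, f: True, y: False}


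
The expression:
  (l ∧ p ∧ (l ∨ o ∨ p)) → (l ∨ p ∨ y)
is always true.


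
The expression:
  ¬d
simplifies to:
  ¬d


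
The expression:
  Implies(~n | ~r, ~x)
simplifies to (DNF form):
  ~x | (n & r)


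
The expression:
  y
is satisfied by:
  {y: True}


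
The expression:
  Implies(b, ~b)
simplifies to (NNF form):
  ~b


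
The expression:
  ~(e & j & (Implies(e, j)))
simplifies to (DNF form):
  ~e | ~j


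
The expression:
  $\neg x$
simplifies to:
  $\neg x$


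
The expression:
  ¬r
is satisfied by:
  {r: False}


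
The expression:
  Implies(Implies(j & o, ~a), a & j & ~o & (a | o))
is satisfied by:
  {a: True, j: True}


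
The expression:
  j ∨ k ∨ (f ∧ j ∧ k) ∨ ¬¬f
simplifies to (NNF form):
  f ∨ j ∨ k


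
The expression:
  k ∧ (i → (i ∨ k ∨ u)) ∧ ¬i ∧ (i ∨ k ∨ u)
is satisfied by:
  {k: True, i: False}


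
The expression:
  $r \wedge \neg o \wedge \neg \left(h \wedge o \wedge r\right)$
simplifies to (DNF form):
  $r \wedge \neg o$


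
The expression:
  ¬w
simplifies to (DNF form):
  ¬w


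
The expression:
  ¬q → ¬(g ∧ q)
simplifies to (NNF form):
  True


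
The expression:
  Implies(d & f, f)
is always true.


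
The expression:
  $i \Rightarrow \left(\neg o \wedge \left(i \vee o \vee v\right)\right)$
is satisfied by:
  {o: False, i: False}
  {i: True, o: False}
  {o: True, i: False}


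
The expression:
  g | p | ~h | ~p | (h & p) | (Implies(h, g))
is always true.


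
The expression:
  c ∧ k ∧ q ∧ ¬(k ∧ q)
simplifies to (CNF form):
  False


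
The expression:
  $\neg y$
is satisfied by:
  {y: False}


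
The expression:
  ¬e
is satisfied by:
  {e: False}


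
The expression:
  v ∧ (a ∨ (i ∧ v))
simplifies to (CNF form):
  v ∧ (a ∨ i)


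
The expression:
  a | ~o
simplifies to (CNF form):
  a | ~o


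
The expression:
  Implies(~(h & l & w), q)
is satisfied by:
  {q: True, l: True, w: True, h: True}
  {q: True, l: True, w: True, h: False}
  {q: True, l: True, h: True, w: False}
  {q: True, l: True, h: False, w: False}
  {q: True, w: True, h: True, l: False}
  {q: True, w: True, h: False, l: False}
  {q: True, w: False, h: True, l: False}
  {q: True, w: False, h: False, l: False}
  {l: True, w: True, h: True, q: False}


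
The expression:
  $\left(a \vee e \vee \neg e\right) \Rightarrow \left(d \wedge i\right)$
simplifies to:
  $d \wedge i$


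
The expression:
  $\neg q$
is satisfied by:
  {q: False}


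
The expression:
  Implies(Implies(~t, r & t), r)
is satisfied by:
  {r: True, t: False}
  {t: False, r: False}
  {t: True, r: True}


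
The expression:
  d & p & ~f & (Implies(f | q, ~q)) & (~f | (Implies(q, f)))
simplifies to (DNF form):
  d & p & ~f & ~q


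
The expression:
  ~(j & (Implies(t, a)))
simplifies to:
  ~j | (t & ~a)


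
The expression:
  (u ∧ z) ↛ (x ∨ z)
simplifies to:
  False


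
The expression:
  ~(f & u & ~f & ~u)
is always true.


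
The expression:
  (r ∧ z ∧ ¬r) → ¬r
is always true.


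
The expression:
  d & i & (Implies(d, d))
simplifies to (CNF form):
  d & i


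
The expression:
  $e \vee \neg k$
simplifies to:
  $e \vee \neg k$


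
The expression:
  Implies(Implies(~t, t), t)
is always true.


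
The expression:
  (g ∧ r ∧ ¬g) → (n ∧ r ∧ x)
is always true.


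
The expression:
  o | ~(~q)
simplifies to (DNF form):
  o | q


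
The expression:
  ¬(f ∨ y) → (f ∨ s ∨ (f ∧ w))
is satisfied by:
  {y: True, s: True, f: True}
  {y: True, s: True, f: False}
  {y: True, f: True, s: False}
  {y: True, f: False, s: False}
  {s: True, f: True, y: False}
  {s: True, f: False, y: False}
  {f: True, s: False, y: False}


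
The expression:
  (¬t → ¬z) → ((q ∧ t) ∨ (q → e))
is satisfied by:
  {t: True, z: True, e: True, q: False}
  {t: True, z: True, e: False, q: False}
  {t: True, e: True, q: False, z: False}
  {t: True, e: False, q: False, z: False}
  {z: True, e: True, q: False, t: False}
  {z: True, e: False, q: False, t: False}
  {e: True, z: False, q: False, t: False}
  {e: False, z: False, q: False, t: False}
  {t: True, z: True, q: True, e: True}
  {t: True, z: True, q: True, e: False}
  {t: True, q: True, e: True, z: False}
  {t: True, q: True, e: False, z: False}
  {q: True, z: True, e: True, t: False}
  {q: True, z: True, e: False, t: False}
  {q: True, e: True, z: False, t: False}


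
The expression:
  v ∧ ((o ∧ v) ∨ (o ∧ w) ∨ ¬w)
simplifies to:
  v ∧ (o ∨ ¬w)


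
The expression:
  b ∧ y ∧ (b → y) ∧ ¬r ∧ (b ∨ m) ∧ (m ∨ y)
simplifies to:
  b ∧ y ∧ ¬r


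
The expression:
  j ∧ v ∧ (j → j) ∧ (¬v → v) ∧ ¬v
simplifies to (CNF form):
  False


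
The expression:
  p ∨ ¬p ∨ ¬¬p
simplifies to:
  True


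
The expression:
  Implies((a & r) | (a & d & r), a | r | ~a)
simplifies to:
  True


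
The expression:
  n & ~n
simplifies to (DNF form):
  False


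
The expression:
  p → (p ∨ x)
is always true.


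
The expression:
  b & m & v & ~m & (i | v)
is never true.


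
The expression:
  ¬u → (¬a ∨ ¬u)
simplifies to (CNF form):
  True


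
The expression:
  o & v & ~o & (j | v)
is never true.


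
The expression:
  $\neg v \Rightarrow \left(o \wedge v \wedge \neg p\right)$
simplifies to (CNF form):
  $v$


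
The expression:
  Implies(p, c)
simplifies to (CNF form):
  c | ~p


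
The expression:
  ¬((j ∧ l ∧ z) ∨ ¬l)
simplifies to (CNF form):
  l ∧ (¬j ∨ ¬z)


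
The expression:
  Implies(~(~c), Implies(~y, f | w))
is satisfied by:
  {w: True, y: True, f: True, c: False}
  {w: True, y: True, f: False, c: False}
  {w: True, f: True, c: False, y: False}
  {w: True, f: False, c: False, y: False}
  {y: True, f: True, c: False, w: False}
  {y: True, f: False, c: False, w: False}
  {f: True, y: False, c: False, w: False}
  {f: False, y: False, c: False, w: False}
  {w: True, y: True, c: True, f: True}
  {w: True, y: True, c: True, f: False}
  {w: True, c: True, f: True, y: False}
  {w: True, c: True, f: False, y: False}
  {c: True, y: True, f: True, w: False}
  {c: True, y: True, f: False, w: False}
  {c: True, f: True, y: False, w: False}


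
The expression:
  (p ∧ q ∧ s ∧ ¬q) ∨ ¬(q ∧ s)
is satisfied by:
  {s: False, q: False}
  {q: True, s: False}
  {s: True, q: False}


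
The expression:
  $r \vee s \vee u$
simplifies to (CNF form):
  $r \vee s \vee u$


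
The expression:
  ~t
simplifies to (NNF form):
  ~t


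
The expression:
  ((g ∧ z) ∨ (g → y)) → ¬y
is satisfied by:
  {y: False}


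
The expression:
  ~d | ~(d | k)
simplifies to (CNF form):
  ~d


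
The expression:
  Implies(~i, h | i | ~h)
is always true.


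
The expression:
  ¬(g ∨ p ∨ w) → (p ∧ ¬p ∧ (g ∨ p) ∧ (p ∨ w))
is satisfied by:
  {p: True, g: True, w: True}
  {p: True, g: True, w: False}
  {p: True, w: True, g: False}
  {p: True, w: False, g: False}
  {g: True, w: True, p: False}
  {g: True, w: False, p: False}
  {w: True, g: False, p: False}


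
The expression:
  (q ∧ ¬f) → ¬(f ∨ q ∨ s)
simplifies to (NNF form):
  f ∨ ¬q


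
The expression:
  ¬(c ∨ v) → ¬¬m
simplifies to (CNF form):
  c ∨ m ∨ v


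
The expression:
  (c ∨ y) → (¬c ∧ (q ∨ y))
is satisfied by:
  {c: False}


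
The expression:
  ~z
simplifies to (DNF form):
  ~z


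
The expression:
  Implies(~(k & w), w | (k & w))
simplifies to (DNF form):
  w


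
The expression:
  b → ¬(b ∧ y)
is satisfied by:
  {y: False, b: False}
  {b: True, y: False}
  {y: True, b: False}


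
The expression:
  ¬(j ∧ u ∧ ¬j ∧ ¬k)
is always true.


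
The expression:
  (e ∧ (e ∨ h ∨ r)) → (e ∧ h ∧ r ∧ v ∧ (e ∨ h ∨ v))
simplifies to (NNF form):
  (h ∧ r ∧ v) ∨ ¬e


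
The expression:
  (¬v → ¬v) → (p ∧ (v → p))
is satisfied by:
  {p: True}


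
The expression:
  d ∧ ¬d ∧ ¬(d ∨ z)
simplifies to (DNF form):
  False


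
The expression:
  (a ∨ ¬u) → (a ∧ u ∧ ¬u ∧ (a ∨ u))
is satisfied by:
  {u: True, a: False}


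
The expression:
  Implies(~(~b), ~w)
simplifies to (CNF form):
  ~b | ~w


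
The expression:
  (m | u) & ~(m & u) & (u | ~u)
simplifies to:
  (m & ~u) | (u & ~m)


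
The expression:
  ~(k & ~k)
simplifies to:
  True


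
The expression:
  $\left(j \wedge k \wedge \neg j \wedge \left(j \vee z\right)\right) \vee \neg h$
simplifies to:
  $\neg h$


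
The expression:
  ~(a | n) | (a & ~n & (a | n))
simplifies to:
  ~n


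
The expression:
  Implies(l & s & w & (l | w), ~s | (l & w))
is always true.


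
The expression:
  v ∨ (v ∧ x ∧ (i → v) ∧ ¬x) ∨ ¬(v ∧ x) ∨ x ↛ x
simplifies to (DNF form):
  True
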